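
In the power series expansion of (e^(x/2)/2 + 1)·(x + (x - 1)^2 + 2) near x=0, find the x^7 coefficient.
Expand to order 7: (e^(x/2)/2 + 1)·(x + (x - 1)^2 + 2) = 157·x^7/1290240 + 37·x^6/30720 + 73·x^5/7680 + 43·x^4/768 + 7·x^3/32 + 23·x^2/16 - 3·x/4 + 9/2 + O(x^8).
The coefficient of x^7 is 157/1290240.

Final answer: 157/1290240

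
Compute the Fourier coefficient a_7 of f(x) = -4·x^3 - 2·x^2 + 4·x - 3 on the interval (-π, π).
a_7 = (1/π) ∫_{-π}^{π} f(x)·cos(7x) dx.
Evaluate the integral (use parity and integration by parts as needed): a_7 = 8/49.

Final answer: 8/49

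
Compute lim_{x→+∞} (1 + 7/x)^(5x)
As x → +∞: write (1 + 7/x)^(5x) = ((1 + 7/x)^x)^5 → (e^7)^5 = e^35.
Limit = e^(35).

Final answer: e^(35)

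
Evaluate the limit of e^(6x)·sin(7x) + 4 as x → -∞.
Evaluate the dominant behaviour as x → -∞; each term tends to a finite value or vanishes.
Limit = 4.

Final answer: 4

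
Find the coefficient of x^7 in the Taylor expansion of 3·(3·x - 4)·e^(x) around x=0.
Expand to order 7: 3·(3·x - 4)·e^(x) = 17·x^7/1680 + 7·x^6/120 + 11·x^5/40 + x^4 + 5·x^3/2 + 3·x^2 - 3·x - 12 + O(x^8).
The coefficient of x^7 is 17/1680.

Final answer: 17/1680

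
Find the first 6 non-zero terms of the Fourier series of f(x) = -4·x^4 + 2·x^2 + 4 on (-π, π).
(-200 + 32·π^2)·cos(x) + (14 - 8·π^2)·cos(2·x) + (-88/27 + 32·π^2/9)·cos(3·x) + (5/4 - 2·π^2)·cos(4·x) + (-392/625 + 32·π^2/25)·cos(5·x) - 4·π^4/5 + 4 + 2·π^2/3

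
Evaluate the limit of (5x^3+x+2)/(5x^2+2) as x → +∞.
This is an ∞/∞ indeterminate form as x → +∞.
Divide numerator and denominator by x^3 and let the lower-order terms vanish; the numerator's degree 3 exceeds the denominator's degree 2, so the quotient diverges.
Limit = ∞.

Final answer: ∞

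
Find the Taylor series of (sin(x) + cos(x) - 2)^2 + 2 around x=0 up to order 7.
-31·x^7/1260 + x^6/180 + 7·x^5/30 - x^4/6 - 2·x^3/3 + 2·x^2 - 2·x + 3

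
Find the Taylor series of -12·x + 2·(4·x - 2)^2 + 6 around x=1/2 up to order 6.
-12·(x - 1/2) + 32·(x - 1/2)^2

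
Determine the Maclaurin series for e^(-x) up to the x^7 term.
-x^7/5040 + x^6/720 - x^5/120 + x^4/24 - x^3/6 + x^2/2 - x + 1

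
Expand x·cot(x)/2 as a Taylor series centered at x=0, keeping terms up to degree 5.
-x^4/90 - x^2/6 + 1/2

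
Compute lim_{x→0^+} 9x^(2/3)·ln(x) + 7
The product is a 0·∞ indeterminate form at x → 0⁺.
Rewrite the product as 9·ln(x) / x^(-2/3) and apply L'Hôpital, or use the standard hierarchy x^(-2/3) ≫ |ln x| as x → 0⁺.
The indeterminate product → 0, so the limit = 7.

Final answer: 7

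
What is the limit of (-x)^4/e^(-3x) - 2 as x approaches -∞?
The quotient is an ∞/∞ indeterminate form as x → -∞.
Compare growth rates of the dominant terms (exponentials ≫ polynomials ≫ logarithms), or apply L'Hôpital's rule; the quotient → 0.
Adding the constant: 0 - 2 = -2. Limit = -2.

Final answer: -2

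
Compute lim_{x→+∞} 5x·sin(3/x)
As x → +∞: let u = 3/x → 0⁺; then 5·x·sin(3/x) = 5·3·sin(u)/u → 5·3·1 = 15.
Limit = 15.

Final answer: 15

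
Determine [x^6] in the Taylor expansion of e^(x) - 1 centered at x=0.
Expand to order 6: e^(x) - 1 = x^6/720 + x^5/120 + x^4/24 + x^3/6 + x^2/2 + x + O(x^7).
The coefficient of x^6 is 1/720.

Final answer: 1/720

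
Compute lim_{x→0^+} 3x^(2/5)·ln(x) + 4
The product is a 0·∞ indeterminate form at x → 0⁺.
Rewrite the product as 3·ln(x) / x^(-2/5) and apply L'Hôpital, or use the standard hierarchy x^(-2/5) ≫ |ln x| as x → 0⁺.
The indeterminate product → 0, so the limit = 4.

Final answer: 4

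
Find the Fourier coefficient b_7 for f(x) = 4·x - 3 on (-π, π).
b_7 = (1/π) ∫_{-π}^{π} f(x)·sin(7x) dx.
Evaluate the integral (use parity and integration by parts as needed): b_7 = 8/7.

Final answer: 8/7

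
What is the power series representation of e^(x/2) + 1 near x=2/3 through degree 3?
1 + e^(1/3) + e^(1/3)·(x - 2/3)/2 + e^(1/3)·(x - 2/3)^2/8 + e^(1/3)·(x - 2/3)^3/48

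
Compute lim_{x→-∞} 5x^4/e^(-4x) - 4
The quotient is an ∞/∞ indeterminate form as x → -∞.
Compare growth rates of the dominant terms (exponentials ≫ polynomials ≫ logarithms), or apply L'Hôpital's rule; the quotient → 0.
Adding the constant: 0 - 4 = -4. Limit = -4.

Final answer: -4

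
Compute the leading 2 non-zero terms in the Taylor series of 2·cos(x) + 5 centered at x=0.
7 - x^2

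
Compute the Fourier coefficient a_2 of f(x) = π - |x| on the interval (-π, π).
a_2 = (1/π) ∫_{-π}^{π} f(x)·cos(2x) dx.
Evaluate the integral (use parity and integration by parts as needed): a_2 = 0.

Final answer: 0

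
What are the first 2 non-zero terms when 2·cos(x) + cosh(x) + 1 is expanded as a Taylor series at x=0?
4 - x^2/2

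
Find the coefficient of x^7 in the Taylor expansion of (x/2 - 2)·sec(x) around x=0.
Expand to order 7: (x/2 - 2)·sec(x) = 61·x^7/1440 - 61·x^6/360 + 5·x^5/48 - 5·x^4/12 + x^3/4 - x^2 + x/2 - 2 + O(x^8).
The coefficient of x^7 is 61/1440.

Final answer: 61/1440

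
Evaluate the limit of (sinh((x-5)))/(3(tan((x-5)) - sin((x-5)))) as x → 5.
Both numerator and denominator → 0 as x → 5; this is a 0/0 indeterminate form.
Expand each to leading order near x = 5: numerator ~ (x - 5), denominator ~ 3·(x - 5)^3/2.
The limit of the ratio is ∞.

Final answer: ∞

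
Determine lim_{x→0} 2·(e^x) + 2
Direct substitution at x = 0 gives 4.

Final answer: 4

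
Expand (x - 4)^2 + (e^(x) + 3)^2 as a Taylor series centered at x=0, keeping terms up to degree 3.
7·x^3/3 + 6·x^2 + 32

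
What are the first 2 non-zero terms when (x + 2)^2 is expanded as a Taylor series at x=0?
4·x + 4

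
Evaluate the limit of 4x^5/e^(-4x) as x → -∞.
This is an ∞/∞ indeterminate form as x → -∞.
Compare growth rates of the dominant terms (exponentials ≫ polynomials ≫ logarithms), or apply L'Hôpital's rule; the quotient → 0.
Limit = 0.

Final answer: 0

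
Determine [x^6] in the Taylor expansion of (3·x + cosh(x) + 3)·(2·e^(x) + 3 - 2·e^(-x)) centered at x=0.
Expand to order 6: (3·x + cosh(x) + 3)·(2·e^(x) + 3 - 2·e^(-x)) = 5·x^6/48 + 19·x^5/30 + 17·x^4/8 + 14·x^3/3 + 27·x^2/2 + 25·x + 12 + O(x^7).
The coefficient of x^6 is 5/48.

Final answer: 5/48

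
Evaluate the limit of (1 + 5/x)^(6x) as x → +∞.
As x → +∞: write (1 + 5/x)^(6x) = ((1 + 5/x)^x)^6 → (e^5)^6 = e^30.
Limit = e^(30).

Final answer: e^(30)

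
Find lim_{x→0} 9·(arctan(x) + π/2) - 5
Direct substitution at x = 0 gives -5 + 9·π/2.

Final answer: -5 + 9·π/2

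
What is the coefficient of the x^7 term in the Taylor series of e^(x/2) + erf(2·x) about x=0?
Expand to order 7: e^(x/2) + erf(2·x) = x^7·(1/645120 - 128/(21·√(π))) + x^6/46080 + x^5·(1/3840 + 32/(5·√(π))) + x^4/384 + x^3·(1/48 - 16/(3·√(π))) + x^2/8 + x·(1/2 + 4/√(π)) + 1 + O(x^8).
The coefficient of x^7 is 1/645120 - 128/(21·√(π)).

Final answer: 1/645120 - 128/(21·√(π))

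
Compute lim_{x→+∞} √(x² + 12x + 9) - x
As x → +∞: multiply by the conjugate to get (12x+9)/(√(x²+12x+9)+x); the denominator ~ 2x, so the limit is 12/2 = 6.
Limit = 6.

Final answer: 6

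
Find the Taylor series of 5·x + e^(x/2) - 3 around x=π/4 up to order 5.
-3 + e^(π/8) + 5·π/4 + (e^(π/8)/2 + 5)·(x - π/4) + e^(π/8)·(x - π/4)^2/8 + e^(π/8)·(x - π/4)^3/48 + e^(π/8)·(x - π/4)^4/384 + e^(π/8)·(x - π/4)^5/3840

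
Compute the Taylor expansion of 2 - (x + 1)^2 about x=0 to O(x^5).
-x^2 - 2·x + 1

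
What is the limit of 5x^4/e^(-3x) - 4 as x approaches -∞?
The quotient is an ∞/∞ indeterminate form as x → -∞.
Compare growth rates of the dominant terms (exponentials ≫ polynomials ≫ logarithms), or apply L'Hôpital's rule; the quotient → 0.
Adding the constant: 0 - 4 = -4. Limit = -4.

Final answer: -4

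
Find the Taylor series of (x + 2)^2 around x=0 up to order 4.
x^2 + 4·x + 4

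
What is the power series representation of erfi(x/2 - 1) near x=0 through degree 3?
e·x^3/(4·√(π)) - e·x^2/(2·√(π)) + e·x/√(π) - erfi(1)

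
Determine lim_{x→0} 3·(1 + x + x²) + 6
Direct substitution at x = 0 gives 9.

Final answer: 9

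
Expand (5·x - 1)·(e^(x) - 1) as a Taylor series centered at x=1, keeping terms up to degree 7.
-4 + 4·e + (-5 + 9·e)·(x - 1) + 7·e·(x - 1)^2 + 19·e·(x - 1)^3/6 + e·(x - 1)^4 + 29·e·(x - 1)^5/120 + 17·e·(x - 1)^6/360 + 13·e·(x - 1)^7/1680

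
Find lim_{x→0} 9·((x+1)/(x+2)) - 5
Direct substitution at x = 0 gives -1/2.

Final answer: -1/2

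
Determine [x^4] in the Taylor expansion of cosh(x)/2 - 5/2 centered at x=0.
Expand to order 4: cosh(x)/2 - 5/2 = x^4/48 + x^2/4 - 2 + O(x^5).
The coefficient of x^4 is 1/48.

Final answer: 1/48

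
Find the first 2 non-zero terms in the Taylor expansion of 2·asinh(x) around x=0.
-x^3/3 + 2·x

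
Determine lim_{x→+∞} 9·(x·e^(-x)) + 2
Evaluate the dominant behaviour as x → +∞; each term tends to a finite value or vanishes.
Limit = 2.

Final answer: 2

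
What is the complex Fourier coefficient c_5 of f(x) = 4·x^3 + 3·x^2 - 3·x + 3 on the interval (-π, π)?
Compute the real Fourier coefficients first: a_5 = -12/25, b_5 = -198/125 + 8·π^2/5.
Then c_5 = (a_5 − i·b_5)/2 = -6/25 - 4·i·π^2/5 + 99·i/125.

Final answer: -6/25 - 4·i·π^2/5 + 99·i/125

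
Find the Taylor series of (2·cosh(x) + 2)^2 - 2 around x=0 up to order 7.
17·x^6/90 + 5·x^4/3 + 8·x^2 + 14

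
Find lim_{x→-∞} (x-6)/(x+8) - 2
Evaluate the dominant behaviour as x → -∞; each term tends to a finite value or vanishes.
Limit = -1.

Final answer: -1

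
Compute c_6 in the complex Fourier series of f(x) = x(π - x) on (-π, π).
Compute the real Fourier coefficients first: a_6 = -1/9, b_6 = -π/3.
Then c_6 = (a_6 − i·b_6)/2 = -1/18 + i·π/6.

Final answer: -1/18 + i·π/6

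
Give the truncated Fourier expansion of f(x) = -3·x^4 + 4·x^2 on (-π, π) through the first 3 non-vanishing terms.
(-160 + 24·π^2)·cos(x) + (13 - 6·π^2)·cos(2·x) - 3·π^4/5 + 4·π^2/3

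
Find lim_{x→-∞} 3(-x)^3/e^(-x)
This is an ∞/∞ indeterminate form as x → -∞.
Compare growth rates of the dominant terms (exponentials ≫ polynomials ≫ logarithms), or apply L'Hôpital's rule; the quotient → 0.
Limit = 0.

Final answer: 0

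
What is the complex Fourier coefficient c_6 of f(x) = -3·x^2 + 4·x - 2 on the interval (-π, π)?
Compute the real Fourier coefficients first: a_6 = -1/3, b_6 = -4/3.
Then c_6 = (a_6 − i·b_6)/2 = -1/6 + 2·i/3.

Final answer: -1/6 + 2·i/3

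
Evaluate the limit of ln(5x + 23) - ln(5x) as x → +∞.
This is an ∞ − ∞ indeterminate form.
Combine the logarithms: ln(5x+23) − ln(5x) = ln((5x+23)/(5x)) = ln(1 + 23/(5x)) → ln(1) = 0.
Limit = 0.

Final answer: 0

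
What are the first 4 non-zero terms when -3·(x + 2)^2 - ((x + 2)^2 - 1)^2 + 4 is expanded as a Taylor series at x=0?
-8·x^3 - 25·x^2 - 36·x - 17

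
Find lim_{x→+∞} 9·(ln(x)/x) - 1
Evaluate the dominant behaviour as x → +∞; each term tends to a finite value or vanishes.
Limit = -1.

Final answer: -1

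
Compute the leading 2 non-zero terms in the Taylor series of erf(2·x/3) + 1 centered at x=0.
4·x/(3·√(π)) + 1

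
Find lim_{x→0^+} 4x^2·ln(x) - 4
The product is a 0·∞ indeterminate form at x → 0⁺.
Rewrite the product as 4·ln(x) / x^(-2) and apply L'Hôpital, or use the standard hierarchy x^(-2) ≫ |ln x| as x → 0⁺.
The indeterminate product → 0, so the limit = -4.

Final answer: -4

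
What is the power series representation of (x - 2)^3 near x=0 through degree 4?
x^3 - 6·x^2 + 12·x - 8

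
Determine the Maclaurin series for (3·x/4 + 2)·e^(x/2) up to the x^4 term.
x^4/48 + 13·x^3/96 + 5·x^2/8 + 7·x/4 + 2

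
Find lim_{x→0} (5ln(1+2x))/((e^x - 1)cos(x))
Both numerator and denominator → 0 as x → 0; this is a 0/0 indeterminate form.
Expand each to leading order near x = 0: numerator ~ 10·x, denominator ~ x.
The limit of the ratio is 10.

Final answer: 10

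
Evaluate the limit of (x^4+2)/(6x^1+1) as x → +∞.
This is an ∞/∞ indeterminate form as x → +∞.
Divide numerator and denominator by x^4 and let the lower-order terms vanish; the numerator's degree 4 exceeds the denominator's degree 1, so the quotient diverges.
Limit = ∞.

Final answer: ∞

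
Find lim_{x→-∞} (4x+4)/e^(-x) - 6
The quotient is an ∞/∞ indeterminate form as x → -∞.
Compare growth rates of the dominant terms (exponentials ≫ polynomials ≫ logarithms), or apply L'Hôpital's rule; the quotient → 0.
Adding the constant: 0 - 6 = -6. Limit = -6.

Final answer: -6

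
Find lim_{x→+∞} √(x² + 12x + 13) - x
This is an ∞ − ∞ indeterminate form.
Multiply and divide by the conjugate √(x²+12x + 13) + x; the x² terms cancel, leaving (12x + 13)/(√(x²+12x + 13)+x) → 12/2 = 6.
Limit = 6.

Final answer: 6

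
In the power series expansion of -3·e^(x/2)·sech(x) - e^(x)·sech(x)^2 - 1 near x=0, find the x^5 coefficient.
Expand to order 5: -3·e^(x/2)·sech(x) - e^(x)·sech(x)^2 - 1 = -607·x^5/768 - 251·x^4/384 + 73·x^3/48 + 13·x^2/8 - 5·x/2 - 5 + O(x^6).
The coefficient of x^5 is -607/768.

Final answer: -607/768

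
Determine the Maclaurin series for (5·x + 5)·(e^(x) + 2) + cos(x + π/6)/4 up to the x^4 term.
x^4·(√(3)/192 + 25/24) + 161·x^3/48 + x^2·(15/2 - √(3)/16) + 159·x/8 + √(3)/8 + 15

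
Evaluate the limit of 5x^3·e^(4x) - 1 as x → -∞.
The product is a 0·∞ indeterminate form at x → -∞.
Rewrite the product as 5x^3 / e^(-4x) (an ∞/∞ form) and apply L'Hôpital, or use the standard hierarchy e^(4|x|) ≫ |x^3| as x → -∞.
The indeterminate product → 0, so the limit = -1.

Final answer: -1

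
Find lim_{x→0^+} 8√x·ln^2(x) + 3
The product is a 0·∞ indeterminate form at x → 0⁺.
Rewrite the product as 8·ln^2(x) / x^(-1/2) and apply L'Hôpital, or use the standard hierarchy x^(-1/2) ≫ |ln x|^2 as x → 0⁺.
The indeterminate product → 0, so the limit = 3.

Final answer: 3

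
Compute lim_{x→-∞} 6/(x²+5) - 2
Evaluate the dominant behaviour as x → -∞; each term tends to a finite value or vanishes.
Limit = -2.

Final answer: -2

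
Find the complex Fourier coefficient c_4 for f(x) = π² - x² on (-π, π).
Compute the real Fourier coefficients first: a_4 = -1/4, b_4 = 0.
Then c_4 = (a_4 − i·b_4)/2 = -1/8.

Final answer: -1/8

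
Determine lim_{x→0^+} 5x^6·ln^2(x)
This is a 0·∞ indeterminate form at x → 0⁺.
Rewrite the product as 5·ln^2(x) / x^(-6) and apply L'Hôpital, or use the standard hierarchy x^(-6) ≫ |ln x|^2 as x → 0⁺.
The indeterminate product → 0, so the limit = 0.

Final answer: 0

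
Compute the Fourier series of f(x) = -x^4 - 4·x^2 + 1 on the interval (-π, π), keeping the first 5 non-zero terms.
(-32 + 8·π^2)·cos(x) + (-2·π^2 - 1)·cos(2·x) + (32/27 + 8·π^2/9)·cos(3·x) + (-π^2/2 - 13/16)·cos(4·x) - π^4/5 - 4·π^2/3 + 1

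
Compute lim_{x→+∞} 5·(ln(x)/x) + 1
Evaluate the dominant behaviour as x → +∞; each term tends to a finite value or vanishes.
Limit = 1.

Final answer: 1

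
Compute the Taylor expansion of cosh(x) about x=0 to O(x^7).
x^6/720 + x^4/24 + x^2/2 + 1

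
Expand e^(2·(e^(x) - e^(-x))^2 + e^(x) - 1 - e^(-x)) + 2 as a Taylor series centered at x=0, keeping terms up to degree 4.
52·x^4·e^(-1) + 53·x^3·e^(-1)/3 + 10·x^2·e^(-1) + 2·x·e^(-1) + e^(-1) + 2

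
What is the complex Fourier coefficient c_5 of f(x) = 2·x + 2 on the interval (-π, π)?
Compute the real Fourier coefficients first: a_5 = 0, b_5 = 4/5.
Then c_5 = (a_5 − i·b_5)/2 = -2·i/5.

Final answer: -2·i/5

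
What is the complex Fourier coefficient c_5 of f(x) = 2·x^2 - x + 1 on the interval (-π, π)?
Compute the real Fourier coefficients first: a_5 = -8/25, b_5 = -2/5.
Then c_5 = (a_5 − i·b_5)/2 = -4/25 + i/5.

Final answer: -4/25 + i/5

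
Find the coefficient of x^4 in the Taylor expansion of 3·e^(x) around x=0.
Expand to order 4: 3·e^(x) = x^4/8 + x^3/2 + 3·x^2/2 + 3·x + 3 + O(x^5).
The coefficient of x^4 is 1/8.

Final answer: 1/8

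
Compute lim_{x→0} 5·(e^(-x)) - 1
Direct substitution at x = 0 gives 4.

Final answer: 4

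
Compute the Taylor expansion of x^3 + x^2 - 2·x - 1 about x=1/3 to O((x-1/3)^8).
-41/27 - (x - 1/3) + 2·(x - 1/3)^2 + (x - 1/3)^3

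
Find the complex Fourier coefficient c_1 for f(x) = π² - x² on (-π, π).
Compute the real Fourier coefficients first: a_1 = 4, b_1 = 0.
Then c_1 = (a_1 − i·b_1)/2 = 2.

Final answer: 2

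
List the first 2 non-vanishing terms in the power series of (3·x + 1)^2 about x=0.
6·x + 1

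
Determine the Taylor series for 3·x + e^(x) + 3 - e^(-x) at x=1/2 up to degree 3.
(-2 + 2·e + 9·e^(1/2))·e^(-1/2)/2 + (1 + e + 3·e^(1/2))·e^(-1/2)·(x - 1/2) + (-1 + e)·e^(-1/2)·(x - 1/2)^2/2 + (1 + e)·e^(-1/2)·(x - 1/2)^3/6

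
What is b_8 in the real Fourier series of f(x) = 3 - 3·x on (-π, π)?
b_8 = (1/π) ∫_{-π}^{π} f(x)·sin(8x) dx.
Evaluate the integral (use parity and integration by parts as needed): b_8 = 3/4.

Final answer: 3/4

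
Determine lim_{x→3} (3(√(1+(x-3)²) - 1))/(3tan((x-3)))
Both numerator and denominator → 0 as x → 3; this is a 0/0 indeterminate form.
Expand each to leading order near x = 3: numerator ~ 3·(x - 3)^2/2, denominator ~ 3·(x - 3).
The limit of the ratio is 0.

Final answer: 0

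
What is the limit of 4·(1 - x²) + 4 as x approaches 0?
Direct substitution at x = 0 gives 8.

Final answer: 8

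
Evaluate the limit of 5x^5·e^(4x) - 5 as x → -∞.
The product is a 0·∞ indeterminate form at x → -∞.
Rewrite the product as 5x^5 / e^(-4x) (an ∞/∞ form) and apply L'Hôpital, or use the standard hierarchy e^(4|x|) ≫ |x^5| as x → -∞.
The indeterminate product → 0, so the limit = -5.

Final answer: -5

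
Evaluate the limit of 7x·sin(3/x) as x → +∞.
As x → +∞: let u = 3/x → 0⁺; then 7·x·sin(3/x) = 7·3·sin(u)/u → 7·3·1 = 21.
Limit = 21.

Final answer: 21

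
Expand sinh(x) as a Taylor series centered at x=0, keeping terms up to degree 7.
x^7/5040 + x^5/120 + x^3/6 + x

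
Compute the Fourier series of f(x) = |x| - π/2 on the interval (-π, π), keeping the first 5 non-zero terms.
-4·cos(x)/π - 4·cos(3·x)/(9·π) - 4·cos(5·x)/(25·π) - 4·cos(7·x)/(49·π) - 4·cos(9·x)/(81·π)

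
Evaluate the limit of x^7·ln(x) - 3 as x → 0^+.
The product is a 0·∞ indeterminate form at x → 0⁺.
Rewrite the product as ln(x) / x^(-7) and apply L'Hôpital, or use the standard hierarchy x^(-7) ≫ |ln x| as x → 0⁺.
The indeterminate product → 0, so the limit = -3.

Final answer: -3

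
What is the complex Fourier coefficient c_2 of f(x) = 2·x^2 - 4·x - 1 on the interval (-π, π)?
Compute the real Fourier coefficients first: a_2 = 2, b_2 = 4.
Then c_2 = (a_2 − i·b_2)/2 = 1 - 2·i.

Final answer: 1 - 2·i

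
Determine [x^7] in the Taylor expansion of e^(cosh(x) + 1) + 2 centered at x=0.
Expand to order 7: e^(cosh(x) + 1) + 2 = 31·x^6·e^(2)/720 + x^4·e^(2)/6 + x^2·e^(2)/2 + 2 + e^(2) + O(x^8).
The coefficient of x^7 is 0.

Final answer: 0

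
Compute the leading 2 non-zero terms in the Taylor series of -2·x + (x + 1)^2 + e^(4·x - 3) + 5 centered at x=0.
4·x·e^(-3) + e^(-3) + 6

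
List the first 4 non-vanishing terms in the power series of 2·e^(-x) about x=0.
-x^3/3 + x^2 - 2·x + 2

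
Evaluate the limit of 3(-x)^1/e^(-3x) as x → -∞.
This is an ∞/∞ indeterminate form as x → -∞.
Compare growth rates of the dominant terms (exponentials ≫ polynomials ≫ logarithms), or apply L'Hôpital's rule; the quotient → 0.
Limit = 0.

Final answer: 0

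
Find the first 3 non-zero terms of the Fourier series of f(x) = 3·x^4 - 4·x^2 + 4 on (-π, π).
(160 - 24·π^2)·cos(x) + (-13 + 6·π^2)·cos(2·x) - 4·π^2/3 + 4 + 3·π^4/5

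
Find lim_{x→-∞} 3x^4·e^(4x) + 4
The product is a 0·∞ indeterminate form at x → -∞.
Rewrite the product as 3x^4 / e^(-4x) (an ∞/∞ form) and apply L'Hôpital, or use the standard hierarchy e^(4|x|) ≫ |x^4| as x → -∞.
The indeterminate product → 0, so the limit = 4.

Final answer: 4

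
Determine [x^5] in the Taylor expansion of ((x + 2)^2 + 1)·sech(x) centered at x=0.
Expand to order 5: ((x + 2)^2 + 1)·sech(x) = 5·x^5/6 + 13·x^4/24 - 2·x^3 - 3·x^2/2 + 4·x + 5 + O(x^6).
The coefficient of x^5 is 5/6.

Final answer: 5/6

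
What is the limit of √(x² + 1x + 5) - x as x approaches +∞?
This is an ∞ − ∞ indeterminate form.
Multiply and divide by the conjugate √(x²+1x + 5) + x; the x² terms cancel, leaving (1x + 5)/(√(x²+1x + 5)+x) → 1/2.
Limit = 1/2.

Final answer: 1/2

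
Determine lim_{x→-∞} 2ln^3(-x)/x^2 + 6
The quotient is an ∞/∞ indeterminate form as x → -∞.
Compare growth rates of the dominant terms (exponentials ≫ polynomials ≫ logarithms), or apply L'Hôpital's rule; the quotient → 0.
Adding the constant: 0 + 6 = 6. Limit = 6.

Final answer: 6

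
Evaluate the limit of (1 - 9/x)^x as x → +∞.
As x → +∞: this is the defining limit (1 - 9/x)^x → e^(-9).
Limit = e^(-9).

Final answer: e^(-9)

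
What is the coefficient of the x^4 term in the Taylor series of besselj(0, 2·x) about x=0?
Expand to order 4: besselj(0, 2·x) = x^4/4 - x^2 + 1 + O(x^5).
The coefficient of x^4 is 1/4.

Final answer: 1/4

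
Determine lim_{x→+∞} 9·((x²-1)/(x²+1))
Evaluate the dominant behaviour as x → +∞; each term tends to a finite value or vanishes.
Limit = 9.

Final answer: 9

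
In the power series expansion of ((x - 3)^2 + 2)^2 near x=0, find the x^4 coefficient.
Expand to order 4: ((x - 3)^2 + 2)^2 = x^4 - 12·x^3 + 58·x^2 - 132·x + 121 + O(x^5).
The coefficient of x^4 is 1.

Final answer: 1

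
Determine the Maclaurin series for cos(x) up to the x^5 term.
x^4/24 - x^2/2 + 1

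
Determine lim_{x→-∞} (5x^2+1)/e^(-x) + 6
The quotient is an ∞/∞ indeterminate form as x → -∞.
Compare growth rates of the dominant terms (exponentials ≫ polynomials ≫ logarithms), or apply L'Hôpital's rule; the quotient → 0.
Adding the constant: 0 + 6 = 6. Limit = 6.

Final answer: 6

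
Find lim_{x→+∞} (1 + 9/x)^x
As x → +∞: this is the defining limit (1 + 9/x)^x → e^9.
Limit = e^(9).

Final answer: e^(9)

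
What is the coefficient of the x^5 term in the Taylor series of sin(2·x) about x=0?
Expand to order 5: sin(2·x) = 4·x^5/15 - 4·x^3/3 + 2·x + O(x^6).
The coefficient of x^5 is 4/15.

Final answer: 4/15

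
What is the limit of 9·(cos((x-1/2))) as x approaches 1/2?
Direct substitution at x = 1/2 gives 9.

Final answer: 9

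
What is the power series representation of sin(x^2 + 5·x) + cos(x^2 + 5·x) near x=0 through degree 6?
1501·x^6/144 + 355·x^5/8 + 313·x^4/24 - 155·x^3/6 - 23·x^2/2 + 5·x + 1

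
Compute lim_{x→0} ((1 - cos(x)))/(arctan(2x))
Both numerator and denominator → 0 as x → 0; this is a 0/0 indeterminate form.
Expand each to leading order near x = 0: numerator ~ x^2/2, denominator ~ 2·x.
The limit of the ratio is 0.

Final answer: 0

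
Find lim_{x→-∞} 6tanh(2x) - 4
Evaluate the dominant behaviour as x → -∞; each term tends to a finite value or vanishes.
Limit = -10.

Final answer: -10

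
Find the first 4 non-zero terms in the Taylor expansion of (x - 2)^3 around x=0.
x^3 - 6·x^2 + 12·x - 8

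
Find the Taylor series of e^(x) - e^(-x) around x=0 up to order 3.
x^3/3 + 2·x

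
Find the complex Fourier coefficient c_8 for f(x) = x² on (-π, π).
Compute the real Fourier coefficients first: a_8 = 1/16, b_8 = 0.
Then c_8 = (a_8 − i·b_8)/2 = 1/32.

Final answer: 1/32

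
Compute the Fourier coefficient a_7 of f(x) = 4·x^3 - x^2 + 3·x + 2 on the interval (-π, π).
a_7 = (1/π) ∫_{-π}^{π} f(x)·cos(7x) dx.
Evaluate the integral (use parity and integration by parts as needed): a_7 = 4/49.

Final answer: 4/49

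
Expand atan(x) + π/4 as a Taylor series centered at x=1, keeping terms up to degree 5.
π/2 + (x - 1)/2 - (x - 1)^2/4 + (x - 1)^3/12 - (x - 1)^5/40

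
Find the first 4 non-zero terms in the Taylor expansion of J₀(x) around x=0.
-x^6/2304 + x^4/64 - x^2/4 + 1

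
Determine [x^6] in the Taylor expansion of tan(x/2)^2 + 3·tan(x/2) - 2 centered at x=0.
Expand to order 6: tan(x/2)^2 + 3·tan(x/2) - 2 = 17·x^6/2880 + x^5/80 + x^4/24 + x^3/8 + x^2/4 + 3·x/2 - 2 + O(x^7).
The coefficient of x^6 is 17/2880.

Final answer: 17/2880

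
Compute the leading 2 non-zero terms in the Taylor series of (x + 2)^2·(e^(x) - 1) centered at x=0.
6·x^2 + 4·x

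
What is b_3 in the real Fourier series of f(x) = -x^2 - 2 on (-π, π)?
b_3 = (1/π) ∫_{-π}^{π} f(x)·sin(3x) dx.
Evaluate the integral (use parity and integration by parts as needed): b_3 = 0.

Final answer: 0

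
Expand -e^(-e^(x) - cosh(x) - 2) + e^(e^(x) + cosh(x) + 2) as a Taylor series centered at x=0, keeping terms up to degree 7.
x^7·(-11·e^(-4)/504 + 481·e^(4)/840) + x^6·(5·e^(-4)/144 + 193·e^(4)/240) + x^5·(11·e^(-4)/60 + 61·e^(4)/60) + x^4·(-e^(-4)/8 + 31·e^(4)/24) + x^3·(-2·e^(-4)/3 + 4·e^(4)/3) + x^2·(e^(-4)/2 + 3·e^(4)/2) + x·(e^(-4) + e^(4)) - e^(-4) + e^(4)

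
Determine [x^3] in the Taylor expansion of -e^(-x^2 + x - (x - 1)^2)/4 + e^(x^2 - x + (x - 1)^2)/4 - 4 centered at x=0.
Expand to order 3: -e^(-x^2 + x - (x - 1)^2)/4 + e^(x^2 - x + (x - 1)^2)/4 - 4 = x^3·(-21·e/8 + 3·e^(-1)/8) + x^2·(-5·e^(-1)/8 + 13·e/8) + x·(-3·e/4 - 3·e^(-1)/4) - 4 - e^(-1)/4 + e/4 + O(x^4).
The coefficient of x^3 is -21·e/8 + 3·e^(-1)/8.

Final answer: -21·e/8 + 3·e^(-1)/8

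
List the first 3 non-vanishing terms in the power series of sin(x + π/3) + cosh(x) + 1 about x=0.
x^2·(1/2 - √(3)/4) + x/2 + √(3)/2 + 2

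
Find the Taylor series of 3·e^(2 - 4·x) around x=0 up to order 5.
-128·x^5·e^(2)/5 + 32·x^4·e^(2) - 32·x^3·e^(2) + 24·x^2·e^(2) - 12·x·e^(2) + 3·e^(2)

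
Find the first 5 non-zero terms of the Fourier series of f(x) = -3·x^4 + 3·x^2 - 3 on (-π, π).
(-156 + 24·π^2)·cos(x) + (12 - 6·π^2)·cos(2·x) + (-28/9 + 8·π^2/3)·cos(3·x) + (21/16 - 3·π^2/2)·cos(4·x) - 3·π^4/5 - 3 + π^2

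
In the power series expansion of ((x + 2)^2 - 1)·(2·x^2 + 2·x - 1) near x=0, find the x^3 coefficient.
Expand to order 3: ((x + 2)^2 - 1)·(2·x^2 + 2·x - 1) = 10·x^3 + 13·x^2 + 2·x - 3 + O(x^4).
The coefficient of x^3 is 10.

Final answer: 10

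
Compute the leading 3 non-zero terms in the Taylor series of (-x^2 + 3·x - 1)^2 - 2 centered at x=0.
11·x^2 - 6·x - 1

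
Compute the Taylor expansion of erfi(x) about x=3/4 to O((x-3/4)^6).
erfi(3/4) + 2·e^(9/16)·(x - 3/4)/√(π) + 3·e^(9/16)·(x - 3/4)^2/(2·√(π)) + 17·e^(9/16)·(x - 3/4)^3/(12·√(π)) + 33·e^(9/16)·(x - 3/4)^4/(32·√(π)) + 47·e^(9/16)·(x - 3/4)^5/(64·√(π))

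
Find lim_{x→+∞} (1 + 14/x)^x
As x → +∞: this is the defining limit (1 + 14/x)^x → e^14.
Limit = e^(14).

Final answer: e^(14)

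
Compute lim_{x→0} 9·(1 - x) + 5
Direct substitution at x = 0 gives 14.

Final answer: 14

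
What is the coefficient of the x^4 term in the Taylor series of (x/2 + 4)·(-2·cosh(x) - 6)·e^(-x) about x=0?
Expand to order 4: (x/2 + 4)·(-2·cosh(x) - 6)·e^(-x) = -5·x^4/2 + 41·x^3/6 - 16·x^2 + 28·x - 32 + O(x^5).
The coefficient of x^4 is -5/2.

Final answer: -5/2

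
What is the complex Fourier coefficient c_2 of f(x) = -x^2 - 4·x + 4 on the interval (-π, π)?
Compute the real Fourier coefficients first: a_2 = -1, b_2 = 4.
Then c_2 = (a_2 − i·b_2)/2 = -1/2 - 2·i.

Final answer: -1/2 - 2·i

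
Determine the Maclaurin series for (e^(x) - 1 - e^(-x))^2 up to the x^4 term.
4·x^4/3 - 2·x^3/3 + 4·x^2 - 4·x + 1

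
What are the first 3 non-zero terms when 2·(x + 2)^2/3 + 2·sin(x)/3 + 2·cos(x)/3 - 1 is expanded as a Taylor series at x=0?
x^2/3 + 10·x/3 + 7/3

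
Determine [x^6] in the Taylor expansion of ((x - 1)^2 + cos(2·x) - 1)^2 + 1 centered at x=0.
Expand to order 6: ((x - 1)^2 + cos(2·x) - 1)^2 + 1 = -68·x^6/45 - 8·x^5/3 + 7·x^4/3 + 4·x^3 + 2·x^2 - 4·x + 2 + O(x^7).
The coefficient of x^6 is -68/45.

Final answer: -68/45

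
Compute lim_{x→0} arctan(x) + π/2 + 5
Direct substitution at x = 0 gives π/2 + 5.

Final answer: π/2 + 5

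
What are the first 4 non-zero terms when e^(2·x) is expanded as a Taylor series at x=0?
4·x^3/3 + 2·x^2 + 2·x + 1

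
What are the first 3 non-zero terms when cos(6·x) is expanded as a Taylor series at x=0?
54·x^4 - 18·x^2 + 1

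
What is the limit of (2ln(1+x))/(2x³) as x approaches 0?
Both numerator and denominator → 0 as x → 0; this is a 0/0 indeterminate form.
Expand each to leading order near x = 0: numerator ~ 2·x, denominator ~ 2·x^3.
The limit of the ratio is ∞.

Final answer: ∞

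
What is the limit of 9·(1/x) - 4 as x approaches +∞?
Evaluate the dominant behaviour as x → +∞; each term tends to a finite value or vanishes.
Limit = -4.

Final answer: -4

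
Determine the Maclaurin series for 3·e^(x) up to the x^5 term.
x^5/40 + x^4/8 + x^3/2 + 3·x^2/2 + 3·x + 3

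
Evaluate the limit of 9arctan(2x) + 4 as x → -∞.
Evaluate the dominant behaviour as x → -∞; each term tends to a finite value or vanishes.
Limit = 4 - 9·π/2.

Final answer: 4 - 9·π/2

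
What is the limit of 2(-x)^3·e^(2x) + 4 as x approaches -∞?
The product is a 0·∞ indeterminate form at x → -∞.
Rewrite the product as 2(-x)^3 / e^(-2x) (an ∞/∞ form) and apply L'Hôpital, or use the standard hierarchy e^(2|x|) ≫ |(-x)^3| as x → -∞.
The indeterminate product → 0, so the limit = 4.

Final answer: 4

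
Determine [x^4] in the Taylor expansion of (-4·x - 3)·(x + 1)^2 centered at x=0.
Expand to order 4: (-4·x - 3)·(x + 1)^2 = -4·x^3 - 11·x^2 - 10·x - 3 + O(x^5).
The coefficient of x^4 is 0.

Final answer: 0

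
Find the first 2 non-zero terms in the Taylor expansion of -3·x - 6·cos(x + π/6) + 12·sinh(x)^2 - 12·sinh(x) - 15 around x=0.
-12·x - 15 - 3·√(3)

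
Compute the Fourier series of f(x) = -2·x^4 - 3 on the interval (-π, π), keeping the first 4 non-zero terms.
(-96 + 16·π^2)·cos(x) + (6 - 4·π^2)·cos(2·x) + (-32/27 + 16·π^2/9)·cos(3·x) - 2·π^4/5 - 3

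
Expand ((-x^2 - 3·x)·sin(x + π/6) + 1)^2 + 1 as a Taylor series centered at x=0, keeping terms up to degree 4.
x^4·(-7/4 + 2·√(3) + (-3·√(3)/2 - 1/2)^2) + x^3·(3 + 7·√(3)/2) + x^2·(5/4 - 3·√(3)) - 3·x + 2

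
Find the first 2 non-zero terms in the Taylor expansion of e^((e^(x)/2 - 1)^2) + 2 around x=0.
-x·e^(1/4)/2 + e^(1/4) + 2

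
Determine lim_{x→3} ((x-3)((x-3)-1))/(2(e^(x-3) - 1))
Both numerator and denominator → 0 as x → 3; this is a 0/0 indeterminate form.
Expand each to leading order near x = 3: numerator ~ -(x - 3), denominator ~ 2·(x - 3).
The limit of the ratio is -1/2.

Final answer: -1/2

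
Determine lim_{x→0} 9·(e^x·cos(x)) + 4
Direct substitution at x = 0 gives 13.

Final answer: 13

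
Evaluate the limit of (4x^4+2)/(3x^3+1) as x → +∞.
This is an ∞/∞ indeterminate form as x → +∞.
Divide numerator and denominator by x^4 and let the lower-order terms vanish; the numerator's degree 4 exceeds the denominator's degree 3, so the quotient diverges.
Limit = ∞.

Final answer: ∞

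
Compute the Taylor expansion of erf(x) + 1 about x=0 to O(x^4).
-2·x^3/(3·√(π)) + 2·x/√(π) + 1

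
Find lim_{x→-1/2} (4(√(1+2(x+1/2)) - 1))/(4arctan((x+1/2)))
Both numerator and denominator → 0 as x → -1/2; this is a 0/0 indeterminate form.
Expand each to leading order near x = -1/2: numerator ~ 4·(x + 1/2), denominator ~ 4·(x + 1/2).
The limit of the ratio is 1.

Final answer: 1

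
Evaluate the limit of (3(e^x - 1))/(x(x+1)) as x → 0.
Both numerator and denominator → 0 as x → 0; this is a 0/0 indeterminate form.
Expand each to leading order near x = 0: numerator ~ 3·x, denominator ~ x.
The limit of the ratio is 3.

Final answer: 3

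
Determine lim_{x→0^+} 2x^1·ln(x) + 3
The product is a 0·∞ indeterminate form at x → 0⁺.
Rewrite the product as 2·ln(x) / x^(-1) and apply L'Hôpital, or use the standard hierarchy x^(-1) ≫ |ln x| as x → 0⁺.
The indeterminate product → 0, so the limit = 3.

Final answer: 3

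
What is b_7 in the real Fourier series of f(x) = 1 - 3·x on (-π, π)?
b_7 = (1/π) ∫_{-π}^{π} f(x)·sin(7x) dx.
Evaluate the integral (use parity and integration by parts as needed): b_7 = -6/7.

Final answer: -6/7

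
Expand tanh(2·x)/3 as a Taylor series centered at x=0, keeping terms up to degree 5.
64·x^5/45 - 8·x^3/9 + 2·x/3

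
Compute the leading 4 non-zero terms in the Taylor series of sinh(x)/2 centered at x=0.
x^7/10080 + x^5/240 + x^3/12 + x/2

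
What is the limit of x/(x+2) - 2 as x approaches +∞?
Evaluate the dominant behaviour as x → +∞; each term tends to a finite value or vanishes.
Limit = -1.

Final answer: -1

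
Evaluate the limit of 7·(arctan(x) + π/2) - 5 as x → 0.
Direct substitution at x = 0 gives -5 + 7·π/2.

Final answer: -5 + 7·π/2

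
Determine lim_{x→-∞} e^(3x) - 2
Evaluate the dominant behaviour as x → -∞; each term tends to a finite value or vanishes.
Limit = -2.

Final answer: -2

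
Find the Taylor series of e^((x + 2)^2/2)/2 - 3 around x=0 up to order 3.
7·x^3·e^(2)/6 + 5·x^2·e^(2)/4 + x·e^(2) - 3 + e^(2)/2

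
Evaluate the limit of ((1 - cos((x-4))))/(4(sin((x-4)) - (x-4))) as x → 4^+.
Both numerator and denominator → 0 as x → 4^+; this is a 0/0 indeterminate form.
Expand each to leading order near x = 4: numerator ~ (x - 4)^2/2, denominator ~ -2·(x - 4)^3/3.
The limit of the ratio is -∞.

Final answer: -∞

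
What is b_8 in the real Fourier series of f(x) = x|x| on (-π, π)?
b_8 = (1/π) ∫_{-π}^{π} f(x)·sin(8x) dx.
Evaluate the integral (use parity and integration by parts as needed): b_8 = -π/4.

Final answer: -π/4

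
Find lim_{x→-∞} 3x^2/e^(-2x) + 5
The quotient is an ∞/∞ indeterminate form as x → -∞.
Compare growth rates of the dominant terms (exponentials ≫ polynomials ≫ logarithms), or apply L'Hôpital's rule; the quotient → 0.
Adding the constant: 0 + 5 = 5. Limit = 5.

Final answer: 5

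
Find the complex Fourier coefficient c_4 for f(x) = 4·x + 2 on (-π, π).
Compute the real Fourier coefficients first: a_4 = 0, b_4 = -2.
Then c_4 = (a_4 − i·b_4)/2 = i.

Final answer: i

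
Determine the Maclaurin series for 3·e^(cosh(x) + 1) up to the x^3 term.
3·x^2·e^(2)/2 + 3·e^(2)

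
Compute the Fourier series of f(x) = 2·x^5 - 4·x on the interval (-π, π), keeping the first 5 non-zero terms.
(-80·π^2 + 4·π^4 + 472)·sin(x) + (-2·π^4 - 11 + 10·π^2)·sin(2·x) + (-80·π^2/27 - 56/81 + 4·π^4/3)·sin(3·x) + (-π^4 + 49/32 + 5·π^2/4)·sin(4·x) + (-16·π^2/25 - 904/625 + 4·π^4/5)·sin(5·x)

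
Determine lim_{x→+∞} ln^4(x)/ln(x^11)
This is an ∞/∞ indeterminate form as x → +∞.
Write ln(x^11) = 11·ln(x), reducing the quotient to ln^3(x)/11 → ∞.
Limit = ∞.

Final answer: ∞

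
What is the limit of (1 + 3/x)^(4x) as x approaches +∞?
As x → +∞: write (1 + 3/x)^(4x) = ((1 + 3/x)^x)^4 → (e^3)^4 = e^12.
Limit = e^(12).

Final answer: e^(12)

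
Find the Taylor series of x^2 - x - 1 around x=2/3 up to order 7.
-11/9 + (x - 2/3)/3 + (x - 2/3)^2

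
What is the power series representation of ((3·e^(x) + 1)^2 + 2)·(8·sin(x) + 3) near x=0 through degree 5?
611·x^5/20 + 363·x^4/4 + 183·x^3 + 255·x^2 + 216·x + 54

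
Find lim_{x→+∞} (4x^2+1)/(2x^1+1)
This is an ∞/∞ indeterminate form as x → +∞.
Divide numerator and denominator by x^2 and let the lower-order terms vanish; the numerator's degree 2 exceeds the denominator's degree 1, so the quotient diverges.
Limit = ∞.

Final answer: ∞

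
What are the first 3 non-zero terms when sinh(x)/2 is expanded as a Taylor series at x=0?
x^5/240 + x^3/12 + x/2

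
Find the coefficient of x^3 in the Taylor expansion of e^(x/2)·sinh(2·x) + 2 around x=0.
Expand to order 3: e^(x/2)·sinh(2·x) + 2 = 19·x^3/12 + x^2 + 2·x + 2 + O(x^4).
The coefficient of x^3 is 19/12.

Final answer: 19/12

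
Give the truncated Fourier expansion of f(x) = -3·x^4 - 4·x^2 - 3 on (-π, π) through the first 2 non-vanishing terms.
(-128 + 24·π^2)·cos(x) - 3·π^4/5 - 4·π^2/3 - 3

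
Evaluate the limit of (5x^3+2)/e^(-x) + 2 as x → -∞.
The quotient is an ∞/∞ indeterminate form as x → -∞.
Compare growth rates of the dominant terms (exponentials ≫ polynomials ≫ logarithms), or apply L'Hôpital's rule; the quotient → 0.
Adding the constant: 0 + 2 = 2. Limit = 2.

Final answer: 2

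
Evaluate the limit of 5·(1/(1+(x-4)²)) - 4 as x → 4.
Direct substitution at x = 4 gives 1.

Final answer: 1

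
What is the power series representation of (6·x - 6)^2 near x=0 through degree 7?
36·x^2 - 72·x + 36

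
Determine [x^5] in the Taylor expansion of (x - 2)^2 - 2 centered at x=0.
Expand to order 5: (x - 2)^2 - 2 = x^2 - 4·x + 2 + O(x^6).
The coefficient of x^5 is 0.

Final answer: 0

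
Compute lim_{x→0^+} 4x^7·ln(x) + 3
The product is a 0·∞ indeterminate form at x → 0⁺.
Rewrite the product as 4·ln(x) / x^(-7) and apply L'Hôpital, or use the standard hierarchy x^(-7) ≫ |ln x| as x → 0⁺.
The indeterminate product → 0, so the limit = 3.

Final answer: 3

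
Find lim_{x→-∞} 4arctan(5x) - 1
Evaluate the dominant behaviour as x → -∞; each term tends to a finite value or vanishes.
Limit = -2·π - 1.

Final answer: -2·π - 1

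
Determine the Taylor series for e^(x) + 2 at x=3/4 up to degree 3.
2 + e^(3/4) + e^(3/4)·(x - 3/4) + e^(3/4)·(x - 3/4)^2/2 + e^(3/4)·(x - 3/4)^3/6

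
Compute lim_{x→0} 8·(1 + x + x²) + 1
Direct substitution at x = 0 gives 9.

Final answer: 9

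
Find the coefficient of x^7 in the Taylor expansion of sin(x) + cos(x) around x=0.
Expand to order 7: sin(x) + cos(x) = -x^7/5040 - x^6/720 + x^5/120 + x^4/24 - x^3/6 - x^2/2 + x + 1 + O(x^8).
The coefficient of x^7 is -1/5040.

Final answer: -1/5040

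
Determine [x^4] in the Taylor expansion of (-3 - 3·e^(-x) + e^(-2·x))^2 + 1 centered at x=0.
Expand to order 4: (-3 - 3·e^(-x) + e^(-2·x))^2 + 1 = -41·x^4/6 + 28·x^3/3 - 4·x^2 - 10·x + 26 + O(x^5).
The coefficient of x^4 is -41/6.

Final answer: -41/6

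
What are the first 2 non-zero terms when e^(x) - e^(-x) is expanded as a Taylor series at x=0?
x^3/3 + 2·x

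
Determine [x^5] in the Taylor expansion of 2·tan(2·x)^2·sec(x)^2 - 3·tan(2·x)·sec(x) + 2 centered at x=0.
Expand to order 5: 2·tan(2·x)^2·sec(x)^2 - 3·tan(2·x)·sec(x) + 2 = -361·x^5/20 + 88·x^4/3 - 11·x^3 + 8·x^2 - 6·x + 2 + O(x^6).
The coefficient of x^5 is -361/20.

Final answer: -361/20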